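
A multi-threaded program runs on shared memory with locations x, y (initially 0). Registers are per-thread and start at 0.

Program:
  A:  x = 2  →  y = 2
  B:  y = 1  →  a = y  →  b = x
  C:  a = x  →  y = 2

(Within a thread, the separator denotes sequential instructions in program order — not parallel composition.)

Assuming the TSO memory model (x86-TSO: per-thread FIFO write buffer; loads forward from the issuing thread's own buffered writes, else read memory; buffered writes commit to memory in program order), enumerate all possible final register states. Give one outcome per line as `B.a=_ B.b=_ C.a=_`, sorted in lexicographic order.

B.a=1 B.b=0 C.a=0
B.a=1 B.b=0 C.a=2
B.a=1 B.b=2 C.a=0
B.a=1 B.b=2 C.a=2
B.a=2 B.b=0 C.a=0
B.a=2 B.b=2 C.a=0
B.a=2 B.b=2 C.a=2

outcome vector order: (B.a,B.b,C.a)
|TSO outcomes| = 7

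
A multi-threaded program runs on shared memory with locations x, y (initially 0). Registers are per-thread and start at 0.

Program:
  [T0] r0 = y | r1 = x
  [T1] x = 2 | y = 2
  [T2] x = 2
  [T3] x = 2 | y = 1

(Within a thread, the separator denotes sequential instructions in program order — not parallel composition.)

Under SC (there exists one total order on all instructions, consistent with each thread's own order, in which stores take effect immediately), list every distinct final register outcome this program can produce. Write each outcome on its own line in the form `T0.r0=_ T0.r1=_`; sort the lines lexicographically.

outcome vector order: (T0.r0,T0.r1)
|SC outcomes| = 4

T0.r0=0 T0.r1=0
T0.r0=0 T0.r1=2
T0.r0=1 T0.r1=2
T0.r0=2 T0.r1=2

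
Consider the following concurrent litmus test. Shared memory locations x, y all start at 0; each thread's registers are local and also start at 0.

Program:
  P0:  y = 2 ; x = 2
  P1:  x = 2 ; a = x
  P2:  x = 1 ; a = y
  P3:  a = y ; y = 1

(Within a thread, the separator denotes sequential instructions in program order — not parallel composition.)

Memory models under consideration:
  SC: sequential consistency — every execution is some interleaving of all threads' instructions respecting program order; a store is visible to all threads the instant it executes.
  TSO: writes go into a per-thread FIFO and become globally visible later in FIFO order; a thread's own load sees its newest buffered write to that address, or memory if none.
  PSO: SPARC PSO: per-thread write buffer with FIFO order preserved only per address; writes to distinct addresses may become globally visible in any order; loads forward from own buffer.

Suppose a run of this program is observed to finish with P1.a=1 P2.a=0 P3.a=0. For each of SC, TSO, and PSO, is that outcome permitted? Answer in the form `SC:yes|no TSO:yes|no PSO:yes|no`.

SC:yes TSO:yes PSO:yes

outcome vector order: (P1.a,P2.a,P3.a)
SC: 12 outcomes — {<1 0 0>; <1 0 2>; <1 1 0>; <1 1 2>; <1 2 0>; <1 2 2>; <2 0 0>; <2 0 2>; <2 1 0>; <2 1 2>; <2 2 0>; <2 2 2>}
TSO: 12 outcomes — {<1 0 0>; <1 0 2>; <1 1 0>; <1 1 2>; <1 2 0>; <1 2 2>; <2 0 0>; <2 0 2>; <2 1 0>; <2 1 2>; <2 2 0>; <2 2 2>}
PSO: 12 outcomes — {<1 0 0>; <1 0 2>; <1 1 0>; <1 1 2>; <1 2 0>; <1 2 2>; <2 0 0>; <2 0 2>; <2 1 0>; <2 1 2>; <2 2 0>; <2 2 2>}
target <1 0 0> ∈ {SC,TSO,PSO}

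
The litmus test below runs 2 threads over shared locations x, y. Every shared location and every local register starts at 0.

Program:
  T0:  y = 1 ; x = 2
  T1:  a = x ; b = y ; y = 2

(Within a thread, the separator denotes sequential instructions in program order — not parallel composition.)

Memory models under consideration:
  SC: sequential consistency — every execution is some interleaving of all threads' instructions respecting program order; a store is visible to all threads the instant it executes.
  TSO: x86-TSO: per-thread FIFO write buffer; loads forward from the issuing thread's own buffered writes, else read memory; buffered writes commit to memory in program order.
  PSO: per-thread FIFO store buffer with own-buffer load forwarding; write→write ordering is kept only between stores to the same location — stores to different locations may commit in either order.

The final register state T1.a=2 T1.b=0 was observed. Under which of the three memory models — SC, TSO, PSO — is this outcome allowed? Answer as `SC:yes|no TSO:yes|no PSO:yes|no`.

outcome vector order: (T1.a,T1.b)
SC: 3 outcomes — {0/0; 0/1; 2/1}
TSO: 3 outcomes — {0/0; 0/1; 2/1}
PSO: 4 outcomes — {0/0; 0/1; 2/0; 2/1}
target 2/0 ∈ {PSO}

SC:no TSO:no PSO:yes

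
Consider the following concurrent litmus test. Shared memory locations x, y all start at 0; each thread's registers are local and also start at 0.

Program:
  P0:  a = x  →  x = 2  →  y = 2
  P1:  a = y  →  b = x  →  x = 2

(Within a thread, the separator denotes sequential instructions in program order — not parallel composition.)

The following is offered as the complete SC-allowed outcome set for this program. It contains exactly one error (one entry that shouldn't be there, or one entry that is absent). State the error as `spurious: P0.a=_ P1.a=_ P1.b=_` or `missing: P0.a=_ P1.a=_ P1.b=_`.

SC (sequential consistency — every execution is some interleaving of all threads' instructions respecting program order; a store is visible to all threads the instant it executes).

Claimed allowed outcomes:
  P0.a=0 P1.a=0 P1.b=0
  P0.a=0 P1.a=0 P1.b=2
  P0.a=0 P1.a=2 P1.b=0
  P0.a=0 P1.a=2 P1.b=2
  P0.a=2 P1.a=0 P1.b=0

outcome vector order: (P0.a,P1.a,P1.b)
under SC → 0/0/0, 0/0/2, 0/2/2, 2/0/0
claimed∖SC = {0/2/0}

spurious: P0.a=0 P1.a=2 P1.b=0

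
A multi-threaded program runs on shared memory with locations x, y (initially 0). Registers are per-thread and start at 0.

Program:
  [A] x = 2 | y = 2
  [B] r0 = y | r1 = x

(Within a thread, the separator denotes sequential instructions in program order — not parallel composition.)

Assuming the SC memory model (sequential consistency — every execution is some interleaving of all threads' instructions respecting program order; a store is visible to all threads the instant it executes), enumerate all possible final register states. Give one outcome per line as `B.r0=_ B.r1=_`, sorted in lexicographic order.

outcome vector order: (B.r0,B.r1)
|SC outcomes| = 3

B.r0=0 B.r1=0
B.r0=0 B.r1=2
B.r0=2 B.r1=2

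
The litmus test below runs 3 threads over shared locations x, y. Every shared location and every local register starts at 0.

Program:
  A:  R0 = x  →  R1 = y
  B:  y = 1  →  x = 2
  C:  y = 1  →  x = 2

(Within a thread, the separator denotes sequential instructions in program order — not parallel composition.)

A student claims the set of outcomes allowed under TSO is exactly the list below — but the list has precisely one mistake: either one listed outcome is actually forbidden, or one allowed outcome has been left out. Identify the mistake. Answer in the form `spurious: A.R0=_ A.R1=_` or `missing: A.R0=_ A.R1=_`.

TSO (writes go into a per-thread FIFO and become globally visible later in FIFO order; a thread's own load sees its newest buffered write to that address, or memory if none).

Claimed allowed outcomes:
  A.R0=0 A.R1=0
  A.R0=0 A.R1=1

outcome vector order: (A.R0,A.R1)
TSO: 3 outcomes — {0/0; 0/1; 2/1}
TSO∖claimed = {2/1}

missing: A.R0=2 A.R1=1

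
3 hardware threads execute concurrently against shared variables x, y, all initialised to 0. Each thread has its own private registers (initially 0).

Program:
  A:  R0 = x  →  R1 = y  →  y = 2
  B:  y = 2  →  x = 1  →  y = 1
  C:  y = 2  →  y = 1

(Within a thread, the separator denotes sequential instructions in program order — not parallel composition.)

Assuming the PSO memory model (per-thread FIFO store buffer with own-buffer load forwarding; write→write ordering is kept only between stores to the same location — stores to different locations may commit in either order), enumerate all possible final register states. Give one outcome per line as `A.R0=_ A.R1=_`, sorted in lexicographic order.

outcome vector order: (A.R0,A.R1)
|PSO outcomes| = 6

A.R0=0 A.R1=0
A.R0=0 A.R1=1
A.R0=0 A.R1=2
A.R0=1 A.R1=0
A.R0=1 A.R1=1
A.R0=1 A.R1=2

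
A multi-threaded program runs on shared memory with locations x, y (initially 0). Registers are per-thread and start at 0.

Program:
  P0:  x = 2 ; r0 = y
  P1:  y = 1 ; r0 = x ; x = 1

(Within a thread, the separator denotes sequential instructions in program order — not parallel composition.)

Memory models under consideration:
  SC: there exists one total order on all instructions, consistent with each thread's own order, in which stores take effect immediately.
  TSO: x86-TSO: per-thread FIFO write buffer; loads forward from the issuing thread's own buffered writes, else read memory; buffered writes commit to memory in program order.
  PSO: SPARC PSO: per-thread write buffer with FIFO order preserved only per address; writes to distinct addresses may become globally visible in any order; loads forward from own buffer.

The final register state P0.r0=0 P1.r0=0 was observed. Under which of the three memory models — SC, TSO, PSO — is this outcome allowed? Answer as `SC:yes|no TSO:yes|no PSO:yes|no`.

outcome vector order: (P0.r0,P1.r0)
[SC] allowed = {0/2 1/0 1/2}
[TSO] allowed = {0/0 0/2 1/0 1/2}
[PSO] allowed = {0/0 0/2 1/0 1/2}
target 0/0 ∈ {TSO,PSO}

SC:no TSO:yes PSO:yes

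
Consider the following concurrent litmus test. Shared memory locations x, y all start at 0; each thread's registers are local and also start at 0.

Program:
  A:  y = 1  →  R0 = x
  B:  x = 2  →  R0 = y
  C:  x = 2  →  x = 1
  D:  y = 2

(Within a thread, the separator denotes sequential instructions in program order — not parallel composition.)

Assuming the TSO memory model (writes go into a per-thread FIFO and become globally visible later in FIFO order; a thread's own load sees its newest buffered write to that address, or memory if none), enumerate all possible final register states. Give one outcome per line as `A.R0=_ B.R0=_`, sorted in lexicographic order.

outcome vector order: (A.R0,B.R0)
|TSO outcomes| = 9

A.R0=0 B.R0=0
A.R0=0 B.R0=1
A.R0=0 B.R0=2
A.R0=1 B.R0=0
A.R0=1 B.R0=1
A.R0=1 B.R0=2
A.R0=2 B.R0=0
A.R0=2 B.R0=1
A.R0=2 B.R0=2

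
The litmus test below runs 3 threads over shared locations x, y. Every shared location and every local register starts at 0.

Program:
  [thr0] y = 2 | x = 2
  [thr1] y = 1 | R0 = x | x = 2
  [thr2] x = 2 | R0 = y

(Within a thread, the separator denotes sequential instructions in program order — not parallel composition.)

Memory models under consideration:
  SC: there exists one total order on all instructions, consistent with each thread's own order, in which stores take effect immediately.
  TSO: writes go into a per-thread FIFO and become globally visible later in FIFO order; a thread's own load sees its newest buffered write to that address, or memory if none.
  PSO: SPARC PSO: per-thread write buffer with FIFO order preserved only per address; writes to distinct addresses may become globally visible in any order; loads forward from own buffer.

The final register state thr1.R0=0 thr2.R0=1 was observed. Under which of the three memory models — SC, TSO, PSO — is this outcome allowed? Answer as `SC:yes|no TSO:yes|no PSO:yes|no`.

SC:yes TSO:yes PSO:yes

outcome vector order: (thr1.R0,thr2.R0)
SC (5): 01 02 20 21 22
TSO (6): 00 01 02 20 21 22
PSO (6): 00 01 02 20 21 22
target 01 ∈ {SC,TSO,PSO}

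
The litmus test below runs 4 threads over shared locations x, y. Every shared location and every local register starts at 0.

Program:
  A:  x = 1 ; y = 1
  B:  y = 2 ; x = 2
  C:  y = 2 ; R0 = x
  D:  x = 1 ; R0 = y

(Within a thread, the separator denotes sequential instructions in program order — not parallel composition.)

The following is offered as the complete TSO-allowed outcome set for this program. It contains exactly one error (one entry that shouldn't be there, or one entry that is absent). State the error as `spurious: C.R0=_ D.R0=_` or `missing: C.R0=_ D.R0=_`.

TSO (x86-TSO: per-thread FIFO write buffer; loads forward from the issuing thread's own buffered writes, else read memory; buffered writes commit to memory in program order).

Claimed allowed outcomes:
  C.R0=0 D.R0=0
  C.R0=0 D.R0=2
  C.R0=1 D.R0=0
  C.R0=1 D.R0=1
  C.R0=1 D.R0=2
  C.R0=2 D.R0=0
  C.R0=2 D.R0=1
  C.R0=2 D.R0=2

missing: C.R0=0 D.R0=1

outcome vector order: (C.R0,D.R0)
under TSO → (0,0) (0,1) (0,2) (1,0) (1,1) (1,2) (2,0) (2,1) (2,2)
TSO∖claimed = {(0,1)}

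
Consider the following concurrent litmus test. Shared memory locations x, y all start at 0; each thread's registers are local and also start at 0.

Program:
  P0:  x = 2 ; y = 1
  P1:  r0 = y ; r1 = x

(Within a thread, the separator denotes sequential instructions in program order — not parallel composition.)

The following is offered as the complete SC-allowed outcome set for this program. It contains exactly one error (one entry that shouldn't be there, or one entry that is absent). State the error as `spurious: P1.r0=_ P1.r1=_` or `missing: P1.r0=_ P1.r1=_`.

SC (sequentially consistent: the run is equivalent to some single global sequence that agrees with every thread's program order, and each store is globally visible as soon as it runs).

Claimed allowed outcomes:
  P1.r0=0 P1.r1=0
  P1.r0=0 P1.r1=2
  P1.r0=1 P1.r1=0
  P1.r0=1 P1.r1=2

spurious: P1.r0=1 P1.r1=0

outcome vector order: (P1.r0,P1.r1)
under SC → 0/0; 0/2; 1/2
claimed∖SC = {1/0}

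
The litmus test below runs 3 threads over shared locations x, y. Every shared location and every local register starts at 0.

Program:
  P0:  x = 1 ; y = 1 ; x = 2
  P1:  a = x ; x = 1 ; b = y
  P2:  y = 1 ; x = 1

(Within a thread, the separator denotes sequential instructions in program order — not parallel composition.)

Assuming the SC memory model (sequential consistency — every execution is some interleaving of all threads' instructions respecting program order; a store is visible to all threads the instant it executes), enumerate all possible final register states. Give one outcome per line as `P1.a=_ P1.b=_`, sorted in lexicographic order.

P1.a=0 P1.b=0
P1.a=0 P1.b=1
P1.a=1 P1.b=0
P1.a=1 P1.b=1
P1.a=2 P1.b=1

outcome vector order: (P1.a,P1.b)
|SC outcomes| = 5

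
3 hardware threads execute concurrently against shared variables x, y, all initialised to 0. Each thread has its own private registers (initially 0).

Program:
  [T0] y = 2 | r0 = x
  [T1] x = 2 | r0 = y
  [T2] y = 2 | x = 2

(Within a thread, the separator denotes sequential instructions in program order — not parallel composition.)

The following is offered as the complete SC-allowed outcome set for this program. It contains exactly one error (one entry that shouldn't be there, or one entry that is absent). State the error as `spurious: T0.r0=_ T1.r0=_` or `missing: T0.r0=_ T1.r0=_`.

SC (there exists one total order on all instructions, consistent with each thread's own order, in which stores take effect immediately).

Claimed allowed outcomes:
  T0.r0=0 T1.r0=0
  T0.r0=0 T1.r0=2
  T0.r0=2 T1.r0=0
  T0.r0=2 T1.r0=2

outcome vector order: (T0.r0,T1.r0)
under SC → <0 2>; <2 0>; <2 2>
claimed∖SC = {<0 0>}

spurious: T0.r0=0 T1.r0=0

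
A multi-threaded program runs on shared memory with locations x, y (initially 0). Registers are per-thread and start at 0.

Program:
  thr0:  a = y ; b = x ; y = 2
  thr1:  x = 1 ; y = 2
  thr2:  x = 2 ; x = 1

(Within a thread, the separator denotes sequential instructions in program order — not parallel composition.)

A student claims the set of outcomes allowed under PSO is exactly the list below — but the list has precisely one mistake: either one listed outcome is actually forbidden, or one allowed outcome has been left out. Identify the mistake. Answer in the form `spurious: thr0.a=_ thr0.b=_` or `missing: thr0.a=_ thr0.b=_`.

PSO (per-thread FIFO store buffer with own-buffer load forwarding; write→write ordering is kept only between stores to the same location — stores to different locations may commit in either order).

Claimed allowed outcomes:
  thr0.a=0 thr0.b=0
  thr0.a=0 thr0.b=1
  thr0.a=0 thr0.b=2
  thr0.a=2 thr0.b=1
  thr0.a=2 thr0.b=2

missing: thr0.a=2 thr0.b=0

outcome vector order: (thr0.a,thr0.b)
[PSO] allowed = {0/0 0/1 0/2 2/0 2/1 2/2}
PSO∖claimed = {2/0}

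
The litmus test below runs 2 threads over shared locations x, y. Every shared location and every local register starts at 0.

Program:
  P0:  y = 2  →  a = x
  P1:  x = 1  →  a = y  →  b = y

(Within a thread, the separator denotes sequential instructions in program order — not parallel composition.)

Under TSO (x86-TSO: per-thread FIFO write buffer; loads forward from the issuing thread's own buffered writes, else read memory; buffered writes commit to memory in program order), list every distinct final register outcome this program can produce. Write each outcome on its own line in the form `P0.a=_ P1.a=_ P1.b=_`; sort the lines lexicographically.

outcome vector order: (P0.a,P1.a,P1.b)
|TSO outcomes| = 6

P0.a=0 P1.a=0 P1.b=0
P0.a=0 P1.a=0 P1.b=2
P0.a=0 P1.a=2 P1.b=2
P0.a=1 P1.a=0 P1.b=0
P0.a=1 P1.a=0 P1.b=2
P0.a=1 P1.a=2 P1.b=2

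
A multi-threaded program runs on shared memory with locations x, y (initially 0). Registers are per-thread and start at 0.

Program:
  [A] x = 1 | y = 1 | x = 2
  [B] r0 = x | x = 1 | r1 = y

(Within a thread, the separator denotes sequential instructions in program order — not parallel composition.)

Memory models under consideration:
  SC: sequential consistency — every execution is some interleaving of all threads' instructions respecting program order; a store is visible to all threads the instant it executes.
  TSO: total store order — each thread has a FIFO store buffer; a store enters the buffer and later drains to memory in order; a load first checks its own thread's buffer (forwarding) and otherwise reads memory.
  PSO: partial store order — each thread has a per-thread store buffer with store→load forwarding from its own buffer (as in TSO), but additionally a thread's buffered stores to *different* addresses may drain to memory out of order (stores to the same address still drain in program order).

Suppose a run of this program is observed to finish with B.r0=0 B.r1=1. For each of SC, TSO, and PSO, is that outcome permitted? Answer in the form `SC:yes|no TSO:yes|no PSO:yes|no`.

outcome vector order: (B.r0,B.r1)
under SC → <0 0> <0 1> <1 0> <1 1> <2 1>
under TSO → <0 0> <0 1> <1 0> <1 1> <2 1>
under PSO → <0 0> <0 1> <1 0> <1 1> <2 0> <2 1>
target <0 1> ∈ {SC,TSO,PSO}

SC:yes TSO:yes PSO:yes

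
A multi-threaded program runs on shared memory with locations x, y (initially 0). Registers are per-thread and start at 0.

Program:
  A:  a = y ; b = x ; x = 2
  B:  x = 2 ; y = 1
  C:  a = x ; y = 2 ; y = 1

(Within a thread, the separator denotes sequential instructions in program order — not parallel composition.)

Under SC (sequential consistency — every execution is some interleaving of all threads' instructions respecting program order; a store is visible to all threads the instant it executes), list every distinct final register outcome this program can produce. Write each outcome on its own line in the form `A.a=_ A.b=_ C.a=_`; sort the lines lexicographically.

A.a=0 A.b=0 C.a=0
A.a=0 A.b=0 C.a=2
A.a=0 A.b=2 C.a=0
A.a=0 A.b=2 C.a=2
A.a=1 A.b=0 C.a=0
A.a=1 A.b=2 C.a=0
A.a=1 A.b=2 C.a=2
A.a=2 A.b=0 C.a=0
A.a=2 A.b=2 C.a=0
A.a=2 A.b=2 C.a=2

outcome vector order: (A.a,A.b,C.a)
|SC outcomes| = 10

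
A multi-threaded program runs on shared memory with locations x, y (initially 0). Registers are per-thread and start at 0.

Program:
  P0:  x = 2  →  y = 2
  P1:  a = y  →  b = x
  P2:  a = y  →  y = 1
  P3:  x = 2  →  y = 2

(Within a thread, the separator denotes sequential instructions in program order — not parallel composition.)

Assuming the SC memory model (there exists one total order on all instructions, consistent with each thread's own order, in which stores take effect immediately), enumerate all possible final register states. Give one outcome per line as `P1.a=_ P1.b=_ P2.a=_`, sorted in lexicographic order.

outcome vector order: (P1.a,P1.b,P2.a)
|SC outcomes| = 9

P1.a=0 P1.b=0 P2.a=0
P1.a=0 P1.b=0 P2.a=2
P1.a=0 P1.b=2 P2.a=0
P1.a=0 P1.b=2 P2.a=2
P1.a=1 P1.b=0 P2.a=0
P1.a=1 P1.b=2 P2.a=0
P1.a=1 P1.b=2 P2.a=2
P1.a=2 P1.b=2 P2.a=0
P1.a=2 P1.b=2 P2.a=2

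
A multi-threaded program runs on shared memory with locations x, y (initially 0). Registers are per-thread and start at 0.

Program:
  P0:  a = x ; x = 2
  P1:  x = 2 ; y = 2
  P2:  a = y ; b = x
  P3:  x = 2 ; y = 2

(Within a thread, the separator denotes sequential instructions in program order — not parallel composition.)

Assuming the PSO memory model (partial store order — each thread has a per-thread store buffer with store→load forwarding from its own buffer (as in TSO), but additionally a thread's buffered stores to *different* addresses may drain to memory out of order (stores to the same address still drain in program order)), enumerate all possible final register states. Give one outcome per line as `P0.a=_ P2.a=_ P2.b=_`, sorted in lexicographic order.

outcome vector order: (P0.a,P2.a,P2.b)
|PSO outcomes| = 8

P0.a=0 P2.a=0 P2.b=0
P0.a=0 P2.a=0 P2.b=2
P0.a=0 P2.a=2 P2.b=0
P0.a=0 P2.a=2 P2.b=2
P0.a=2 P2.a=0 P2.b=0
P0.a=2 P2.a=0 P2.b=2
P0.a=2 P2.a=2 P2.b=0
P0.a=2 P2.a=2 P2.b=2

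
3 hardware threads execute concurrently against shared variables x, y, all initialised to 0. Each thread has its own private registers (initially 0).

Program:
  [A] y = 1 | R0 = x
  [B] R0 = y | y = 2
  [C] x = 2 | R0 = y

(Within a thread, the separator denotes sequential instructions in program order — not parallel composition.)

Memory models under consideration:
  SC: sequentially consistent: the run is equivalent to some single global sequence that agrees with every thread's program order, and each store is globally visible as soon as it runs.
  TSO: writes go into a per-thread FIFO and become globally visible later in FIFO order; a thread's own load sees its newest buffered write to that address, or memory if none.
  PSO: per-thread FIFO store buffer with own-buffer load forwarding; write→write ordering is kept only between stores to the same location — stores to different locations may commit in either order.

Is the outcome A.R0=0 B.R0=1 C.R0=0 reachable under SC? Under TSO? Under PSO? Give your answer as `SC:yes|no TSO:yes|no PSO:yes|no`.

outcome vector order: (A.R0,B.R0,C.R0)
[SC] allowed = {0/0/1, 0/0/2, 0/1/1, 0/1/2, 2/0/0, 2/0/1, 2/0/2, 2/1/0, 2/1/1, 2/1/2}
[TSO] allowed = {0/0/0, 0/0/1, 0/0/2, 0/1/0, 0/1/1, 0/1/2, 2/0/0, 2/0/1, 2/0/2, 2/1/0, 2/1/1, 2/1/2}
[PSO] allowed = {0/0/0, 0/0/1, 0/0/2, 0/1/0, 0/1/1, 0/1/2, 2/0/0, 2/0/1, 2/0/2, 2/1/0, 2/1/1, 2/1/2}
target 0/1/0 ∈ {TSO,PSO}

SC:no TSO:yes PSO:yes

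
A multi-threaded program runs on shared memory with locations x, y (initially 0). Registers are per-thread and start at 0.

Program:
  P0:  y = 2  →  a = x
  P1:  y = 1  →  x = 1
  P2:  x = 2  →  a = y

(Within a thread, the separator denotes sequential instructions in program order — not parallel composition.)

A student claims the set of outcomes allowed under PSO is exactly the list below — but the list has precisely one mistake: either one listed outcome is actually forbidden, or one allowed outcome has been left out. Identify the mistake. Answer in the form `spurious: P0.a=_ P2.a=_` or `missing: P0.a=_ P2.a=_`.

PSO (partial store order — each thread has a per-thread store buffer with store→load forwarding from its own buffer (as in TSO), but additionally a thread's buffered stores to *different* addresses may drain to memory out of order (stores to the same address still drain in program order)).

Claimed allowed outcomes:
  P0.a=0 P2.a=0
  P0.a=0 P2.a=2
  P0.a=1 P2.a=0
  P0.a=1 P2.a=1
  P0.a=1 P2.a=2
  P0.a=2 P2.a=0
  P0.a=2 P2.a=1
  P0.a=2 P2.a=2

missing: P0.a=0 P2.a=1

outcome vector order: (P0.a,P2.a)
under PSO → <0 0>; <0 1>; <0 2>; <1 0>; <1 1>; <1 2>; <2 0>; <2 1>; <2 2>
PSO∖claimed = {<0 1>}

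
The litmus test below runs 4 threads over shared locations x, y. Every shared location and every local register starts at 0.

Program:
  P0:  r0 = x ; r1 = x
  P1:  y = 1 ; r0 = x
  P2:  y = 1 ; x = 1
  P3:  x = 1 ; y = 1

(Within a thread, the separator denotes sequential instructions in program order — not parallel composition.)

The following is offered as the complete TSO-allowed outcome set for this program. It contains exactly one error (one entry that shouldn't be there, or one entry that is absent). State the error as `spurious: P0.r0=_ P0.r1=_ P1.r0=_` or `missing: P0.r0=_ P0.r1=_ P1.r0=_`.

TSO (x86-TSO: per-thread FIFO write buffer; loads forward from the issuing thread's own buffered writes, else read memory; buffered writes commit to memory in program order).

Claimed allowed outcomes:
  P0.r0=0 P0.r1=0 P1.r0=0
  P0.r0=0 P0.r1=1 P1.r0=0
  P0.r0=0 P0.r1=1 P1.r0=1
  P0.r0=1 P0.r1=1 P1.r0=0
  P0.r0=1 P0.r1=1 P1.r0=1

outcome vector order: (P0.r0,P0.r1,P1.r0)
under TSO → 0/0/0; 0/0/1; 0/1/0; 0/1/1; 1/1/0; 1/1/1
TSO∖claimed = {0/0/1}

missing: P0.r0=0 P0.r1=0 P1.r0=1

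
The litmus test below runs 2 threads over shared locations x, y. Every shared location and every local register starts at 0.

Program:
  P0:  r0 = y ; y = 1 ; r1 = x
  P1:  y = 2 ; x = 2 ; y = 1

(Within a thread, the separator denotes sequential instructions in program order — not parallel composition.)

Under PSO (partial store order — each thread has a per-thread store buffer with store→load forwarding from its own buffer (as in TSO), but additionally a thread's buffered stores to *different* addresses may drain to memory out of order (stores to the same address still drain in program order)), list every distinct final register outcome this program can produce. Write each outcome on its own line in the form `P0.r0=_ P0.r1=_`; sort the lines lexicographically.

P0.r0=0 P0.r1=0
P0.r0=0 P0.r1=2
P0.r0=1 P0.r1=0
P0.r0=1 P0.r1=2
P0.r0=2 P0.r1=0
P0.r0=2 P0.r1=2

outcome vector order: (P0.r0,P0.r1)
|PSO outcomes| = 6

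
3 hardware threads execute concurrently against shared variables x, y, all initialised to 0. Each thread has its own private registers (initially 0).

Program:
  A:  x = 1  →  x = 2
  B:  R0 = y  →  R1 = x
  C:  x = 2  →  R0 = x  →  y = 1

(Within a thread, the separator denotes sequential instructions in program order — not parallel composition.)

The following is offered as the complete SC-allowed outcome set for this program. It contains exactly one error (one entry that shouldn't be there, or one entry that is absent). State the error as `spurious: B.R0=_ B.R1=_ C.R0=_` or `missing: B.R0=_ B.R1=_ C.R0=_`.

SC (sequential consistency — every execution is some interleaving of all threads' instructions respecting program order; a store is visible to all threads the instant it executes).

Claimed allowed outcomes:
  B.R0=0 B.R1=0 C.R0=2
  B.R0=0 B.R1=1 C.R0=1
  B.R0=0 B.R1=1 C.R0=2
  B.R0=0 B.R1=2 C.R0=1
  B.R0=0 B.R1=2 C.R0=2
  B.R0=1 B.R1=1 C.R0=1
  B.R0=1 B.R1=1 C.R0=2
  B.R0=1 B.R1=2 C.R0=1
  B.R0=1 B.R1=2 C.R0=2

outcome vector order: (B.R0,B.R1,C.R0)
[SC] allowed = {(0,0,1); (0,0,2); (0,1,1); (0,1,2); (0,2,1); (0,2,2); (1,1,1); (1,1,2); (1,2,1); (1,2,2)}
SC∖claimed = {(0,0,1)}

missing: B.R0=0 B.R1=0 C.R0=1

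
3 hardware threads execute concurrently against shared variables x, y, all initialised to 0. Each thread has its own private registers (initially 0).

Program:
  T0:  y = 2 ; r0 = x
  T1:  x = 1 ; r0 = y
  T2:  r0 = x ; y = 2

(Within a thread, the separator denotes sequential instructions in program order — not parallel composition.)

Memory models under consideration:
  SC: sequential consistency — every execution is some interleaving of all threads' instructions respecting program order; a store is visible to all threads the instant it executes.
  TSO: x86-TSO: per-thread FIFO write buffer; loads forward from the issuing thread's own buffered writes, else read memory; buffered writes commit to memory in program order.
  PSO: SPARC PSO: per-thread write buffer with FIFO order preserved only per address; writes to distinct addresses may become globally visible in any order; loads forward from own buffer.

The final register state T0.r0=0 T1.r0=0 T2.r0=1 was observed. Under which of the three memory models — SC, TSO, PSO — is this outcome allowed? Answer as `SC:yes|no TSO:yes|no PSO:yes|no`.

outcome vector order: (T0.r0,T1.r0,T2.r0)
under SC → 020, 021, 100, 101, 120, 121
under TSO → 000, 001, 020, 021, 100, 101, 120, 121
under PSO → 000, 001, 020, 021, 100, 101, 120, 121
target 001 ∈ {TSO,PSO}

SC:no TSO:yes PSO:yes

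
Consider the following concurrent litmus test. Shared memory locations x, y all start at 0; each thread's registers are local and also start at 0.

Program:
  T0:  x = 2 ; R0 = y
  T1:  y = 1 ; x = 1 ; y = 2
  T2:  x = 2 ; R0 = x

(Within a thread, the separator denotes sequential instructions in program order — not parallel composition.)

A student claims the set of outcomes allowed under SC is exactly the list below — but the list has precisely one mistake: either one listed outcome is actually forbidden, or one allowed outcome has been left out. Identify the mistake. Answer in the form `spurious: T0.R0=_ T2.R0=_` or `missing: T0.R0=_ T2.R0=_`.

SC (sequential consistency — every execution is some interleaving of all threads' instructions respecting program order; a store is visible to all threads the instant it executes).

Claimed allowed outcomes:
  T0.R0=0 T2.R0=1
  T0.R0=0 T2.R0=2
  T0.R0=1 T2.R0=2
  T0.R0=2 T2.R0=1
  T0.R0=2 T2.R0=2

outcome vector order: (T0.R0,T2.R0)
SC (6): <0 1>; <0 2>; <1 1>; <1 2>; <2 1>; <2 2>
SC∖claimed = {<1 1>}

missing: T0.R0=1 T2.R0=1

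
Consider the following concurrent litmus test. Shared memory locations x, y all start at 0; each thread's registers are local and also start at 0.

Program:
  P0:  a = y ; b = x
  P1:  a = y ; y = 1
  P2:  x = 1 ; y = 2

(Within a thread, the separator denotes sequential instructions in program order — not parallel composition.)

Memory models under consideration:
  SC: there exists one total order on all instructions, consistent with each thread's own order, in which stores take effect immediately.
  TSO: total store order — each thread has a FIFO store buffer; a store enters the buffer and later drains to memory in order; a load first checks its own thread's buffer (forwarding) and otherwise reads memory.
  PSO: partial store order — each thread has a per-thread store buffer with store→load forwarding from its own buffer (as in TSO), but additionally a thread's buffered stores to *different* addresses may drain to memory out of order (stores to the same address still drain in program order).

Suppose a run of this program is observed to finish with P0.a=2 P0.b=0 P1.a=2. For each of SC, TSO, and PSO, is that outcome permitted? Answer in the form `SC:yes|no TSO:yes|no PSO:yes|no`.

outcome vector order: (P0.a,P0.b,P1.a)
[SC] allowed = {<0 0 0> <0 0 2> <0 1 0> <0 1 2> <1 0 0> <1 1 0> <1 1 2> <2 1 0> <2 1 2>}
[TSO] allowed = {<0 0 0> <0 0 2> <0 1 0> <0 1 2> <1 0 0> <1 1 0> <1 1 2> <2 1 0> <2 1 2>}
[PSO] allowed = {<0 0 0> <0 0 2> <0 1 0> <0 1 2> <1 0 0> <1 0 2> <1 1 0> <1 1 2> <2 0 0> <2 0 2> <2 1 0> <2 1 2>}
target <2 0 2> ∈ {PSO}

SC:no TSO:no PSO:yes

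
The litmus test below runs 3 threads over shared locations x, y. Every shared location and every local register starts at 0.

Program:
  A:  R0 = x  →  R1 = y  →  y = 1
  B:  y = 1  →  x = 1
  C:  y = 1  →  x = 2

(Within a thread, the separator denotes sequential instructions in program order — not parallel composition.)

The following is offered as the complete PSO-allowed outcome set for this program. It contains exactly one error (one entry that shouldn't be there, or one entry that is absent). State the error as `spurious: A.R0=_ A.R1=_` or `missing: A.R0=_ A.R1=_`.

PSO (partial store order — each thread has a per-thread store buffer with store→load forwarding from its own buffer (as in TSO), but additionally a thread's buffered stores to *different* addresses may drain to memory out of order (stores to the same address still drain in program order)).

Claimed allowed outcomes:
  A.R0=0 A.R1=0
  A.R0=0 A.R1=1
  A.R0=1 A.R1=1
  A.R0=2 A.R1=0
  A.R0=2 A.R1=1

outcome vector order: (A.R0,A.R1)
[PSO] allowed = {(0,0), (0,1), (1,0), (1,1), (2,0), (2,1)}
PSO∖claimed = {(1,0)}

missing: A.R0=1 A.R1=0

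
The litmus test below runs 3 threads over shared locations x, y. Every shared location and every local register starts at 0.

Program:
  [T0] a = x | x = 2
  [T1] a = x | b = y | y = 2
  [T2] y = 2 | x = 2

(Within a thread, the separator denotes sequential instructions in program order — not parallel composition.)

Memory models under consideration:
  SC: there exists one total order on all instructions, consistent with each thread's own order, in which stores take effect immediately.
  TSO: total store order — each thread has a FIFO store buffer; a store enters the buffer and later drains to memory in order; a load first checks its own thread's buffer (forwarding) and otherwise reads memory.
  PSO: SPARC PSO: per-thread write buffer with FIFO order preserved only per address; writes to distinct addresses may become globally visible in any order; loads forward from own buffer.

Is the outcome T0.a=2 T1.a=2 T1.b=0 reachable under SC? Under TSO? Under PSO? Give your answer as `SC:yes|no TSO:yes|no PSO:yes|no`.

SC:no TSO:no PSO:yes

outcome vector order: (T0.a,T1.a,T1.b)
[SC] allowed = {(0,0,0); (0,0,2); (0,2,0); (0,2,2); (2,0,0); (2,0,2); (2,2,2)}
[TSO] allowed = {(0,0,0); (0,0,2); (0,2,0); (0,2,2); (2,0,0); (2,0,2); (2,2,2)}
[PSO] allowed = {(0,0,0); (0,0,2); (0,2,0); (0,2,2); (2,0,0); (2,0,2); (2,2,0); (2,2,2)}
target (2,2,0) ∈ {PSO}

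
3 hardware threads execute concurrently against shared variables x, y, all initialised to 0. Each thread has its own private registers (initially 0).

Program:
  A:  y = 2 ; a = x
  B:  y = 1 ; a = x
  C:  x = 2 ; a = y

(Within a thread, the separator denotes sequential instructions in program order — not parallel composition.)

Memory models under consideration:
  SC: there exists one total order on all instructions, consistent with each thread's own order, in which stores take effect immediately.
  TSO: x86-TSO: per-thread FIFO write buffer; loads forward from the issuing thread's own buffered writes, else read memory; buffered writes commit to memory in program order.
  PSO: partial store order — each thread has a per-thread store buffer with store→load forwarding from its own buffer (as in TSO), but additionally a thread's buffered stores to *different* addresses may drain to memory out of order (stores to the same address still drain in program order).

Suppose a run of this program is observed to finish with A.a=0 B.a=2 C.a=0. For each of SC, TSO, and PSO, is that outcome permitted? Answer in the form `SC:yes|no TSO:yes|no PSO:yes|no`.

outcome vector order: (A.a,B.a,C.a)
SC (9): 001; 002; 021; 022; 201; 202; 220; 221; 222
TSO (12): 000; 001; 002; 020; 021; 022; 200; 201; 202; 220; 221; 222
PSO (12): 000; 001; 002; 020; 021; 022; 200; 201; 202; 220; 221; 222
target 020 ∈ {TSO,PSO}

SC:no TSO:yes PSO:yes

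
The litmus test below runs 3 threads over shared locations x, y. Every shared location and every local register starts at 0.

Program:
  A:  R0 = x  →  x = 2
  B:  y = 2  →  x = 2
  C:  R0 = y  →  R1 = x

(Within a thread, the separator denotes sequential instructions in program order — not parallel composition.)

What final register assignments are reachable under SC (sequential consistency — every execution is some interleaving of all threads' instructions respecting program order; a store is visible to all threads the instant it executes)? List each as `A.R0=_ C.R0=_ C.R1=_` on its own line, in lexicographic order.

outcome vector order: (A.R0,C.R0,C.R1)
|SC outcomes| = 8

A.R0=0 C.R0=0 C.R1=0
A.R0=0 C.R0=0 C.R1=2
A.R0=0 C.R0=2 C.R1=0
A.R0=0 C.R0=2 C.R1=2
A.R0=2 C.R0=0 C.R1=0
A.R0=2 C.R0=0 C.R1=2
A.R0=2 C.R0=2 C.R1=0
A.R0=2 C.R0=2 C.R1=2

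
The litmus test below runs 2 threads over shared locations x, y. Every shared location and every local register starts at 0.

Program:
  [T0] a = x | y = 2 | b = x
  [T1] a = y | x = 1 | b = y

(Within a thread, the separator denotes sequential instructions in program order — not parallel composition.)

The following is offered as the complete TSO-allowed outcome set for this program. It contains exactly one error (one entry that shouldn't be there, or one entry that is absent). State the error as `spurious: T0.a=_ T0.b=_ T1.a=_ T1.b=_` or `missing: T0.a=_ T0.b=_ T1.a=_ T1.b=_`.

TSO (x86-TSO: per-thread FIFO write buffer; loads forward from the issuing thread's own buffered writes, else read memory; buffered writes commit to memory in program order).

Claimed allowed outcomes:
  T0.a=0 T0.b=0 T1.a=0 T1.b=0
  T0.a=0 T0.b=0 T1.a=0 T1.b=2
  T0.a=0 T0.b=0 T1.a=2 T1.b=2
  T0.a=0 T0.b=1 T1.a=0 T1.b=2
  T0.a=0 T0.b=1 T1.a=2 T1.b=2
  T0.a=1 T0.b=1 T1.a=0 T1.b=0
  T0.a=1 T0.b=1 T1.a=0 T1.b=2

outcome vector order: (T0.a,T0.b,T1.a,T1.b)
under TSO → (0,0,0,0); (0,0,0,2); (0,0,2,2); (0,1,0,0); (0,1,0,2); (0,1,2,2); (1,1,0,0); (1,1,0,2)
TSO∖claimed = {(0,1,0,0)}

missing: T0.a=0 T0.b=1 T1.a=0 T1.b=0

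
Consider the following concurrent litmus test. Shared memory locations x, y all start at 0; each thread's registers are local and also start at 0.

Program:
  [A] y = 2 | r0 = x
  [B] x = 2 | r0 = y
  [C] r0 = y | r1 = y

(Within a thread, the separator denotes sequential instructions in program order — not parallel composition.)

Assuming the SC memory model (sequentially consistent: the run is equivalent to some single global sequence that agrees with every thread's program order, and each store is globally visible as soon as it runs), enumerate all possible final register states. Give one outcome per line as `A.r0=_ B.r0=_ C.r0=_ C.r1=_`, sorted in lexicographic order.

outcome vector order: (A.r0,B.r0,C.r0,C.r1)
|SC outcomes| = 9

A.r0=0 B.r0=2 C.r0=0 C.r1=0
A.r0=0 B.r0=2 C.r0=0 C.r1=2
A.r0=0 B.r0=2 C.r0=2 C.r1=2
A.r0=2 B.r0=0 C.r0=0 C.r1=0
A.r0=2 B.r0=0 C.r0=0 C.r1=2
A.r0=2 B.r0=0 C.r0=2 C.r1=2
A.r0=2 B.r0=2 C.r0=0 C.r1=0
A.r0=2 B.r0=2 C.r0=0 C.r1=2
A.r0=2 B.r0=2 C.r0=2 C.r1=2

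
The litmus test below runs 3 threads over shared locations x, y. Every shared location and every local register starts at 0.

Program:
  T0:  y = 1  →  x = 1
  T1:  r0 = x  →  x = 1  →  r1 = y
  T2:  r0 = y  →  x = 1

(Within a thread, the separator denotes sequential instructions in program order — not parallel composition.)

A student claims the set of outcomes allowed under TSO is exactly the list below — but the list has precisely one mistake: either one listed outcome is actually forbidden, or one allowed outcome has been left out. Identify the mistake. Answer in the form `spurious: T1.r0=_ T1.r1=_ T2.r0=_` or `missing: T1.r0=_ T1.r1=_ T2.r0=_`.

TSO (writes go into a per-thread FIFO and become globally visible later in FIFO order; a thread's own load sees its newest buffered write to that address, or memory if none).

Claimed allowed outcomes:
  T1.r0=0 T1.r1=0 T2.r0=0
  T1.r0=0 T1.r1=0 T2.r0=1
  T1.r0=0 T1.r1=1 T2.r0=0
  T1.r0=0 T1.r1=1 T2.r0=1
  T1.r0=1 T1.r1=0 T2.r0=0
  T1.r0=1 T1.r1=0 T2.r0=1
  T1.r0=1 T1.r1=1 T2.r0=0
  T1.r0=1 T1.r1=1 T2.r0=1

outcome vector order: (T1.r0,T1.r1,T2.r0)
[TSO] allowed = {(0,0,0), (0,0,1), (0,1,0), (0,1,1), (1,0,0), (1,1,0), (1,1,1)}
claimed∖TSO = {(1,0,1)}

spurious: T1.r0=1 T1.r1=0 T2.r0=1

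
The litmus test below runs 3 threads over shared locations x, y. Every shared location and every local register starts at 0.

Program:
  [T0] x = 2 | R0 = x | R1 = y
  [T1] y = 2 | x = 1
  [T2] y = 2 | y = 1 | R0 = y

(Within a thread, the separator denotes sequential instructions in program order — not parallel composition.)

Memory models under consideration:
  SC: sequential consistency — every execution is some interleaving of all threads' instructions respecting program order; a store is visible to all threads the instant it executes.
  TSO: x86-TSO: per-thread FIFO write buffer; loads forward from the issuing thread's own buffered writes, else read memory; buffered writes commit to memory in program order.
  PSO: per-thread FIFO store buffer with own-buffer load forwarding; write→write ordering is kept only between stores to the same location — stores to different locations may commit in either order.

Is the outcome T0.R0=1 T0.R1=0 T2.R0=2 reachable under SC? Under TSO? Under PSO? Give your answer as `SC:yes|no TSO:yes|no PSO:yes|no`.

outcome vector order: (T0.R0,T0.R1,T2.R0)
under SC → 1/1/1 1/2/1 1/2/2 2/0/1 2/0/2 2/1/1 2/1/2 2/2/1 2/2/2
under TSO → 1/1/1 1/2/1 1/2/2 2/0/1 2/0/2 2/1/1 2/1/2 2/2/1 2/2/2
under PSO → 1/0/1 1/0/2 1/1/1 1/1/2 1/2/1 1/2/2 2/0/1 2/0/2 2/1/1 2/1/2 2/2/1 2/2/2
target 1/0/2 ∈ {PSO}

SC:no TSO:no PSO:yes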